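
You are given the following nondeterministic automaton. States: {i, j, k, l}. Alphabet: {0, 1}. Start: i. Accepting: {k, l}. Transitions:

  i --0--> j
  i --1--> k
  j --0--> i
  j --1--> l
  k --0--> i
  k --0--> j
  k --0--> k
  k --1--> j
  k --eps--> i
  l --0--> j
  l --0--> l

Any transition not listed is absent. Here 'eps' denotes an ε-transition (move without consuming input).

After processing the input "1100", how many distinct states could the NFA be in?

Start in {i}.
Read '1': i→{k}; union {k}; ε-closure = {i, k}.
Read '1': i→{k}, k→{j}; union {j, k}; ε-closure = {i, j, k}.
Read '0': i→{j}, j→{i}, k→{i, j, k}; now {i, j, k}.
Read '0': i→{j}, j→{i}, k→{i, j, k}; now {i, j, k}.
That set has 3 states.

3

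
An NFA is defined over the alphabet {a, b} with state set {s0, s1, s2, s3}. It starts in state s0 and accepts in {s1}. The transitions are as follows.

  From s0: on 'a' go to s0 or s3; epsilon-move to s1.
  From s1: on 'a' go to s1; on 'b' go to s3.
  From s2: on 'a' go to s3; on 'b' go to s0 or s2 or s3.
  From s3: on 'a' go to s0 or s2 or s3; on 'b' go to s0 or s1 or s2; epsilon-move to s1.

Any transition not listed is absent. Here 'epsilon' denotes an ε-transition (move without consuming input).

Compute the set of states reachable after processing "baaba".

Start: ε-closure({s0}) = {s0, s1}.
Read 'b': {s0, s1} → {s1, s3}.
Read 'a': {s1, s3} → {s0, s1, s2, s3}.
Read 'a': {s0, s1, s2, s3} → {s0, s1, s2, s3}.
Read 'b': {s0, s1, s2, s3} → {s0, s1, s2, s3}.
Read 'a': {s0, s1, s2, s3} → {s0, s1, s2, s3}.

{s0, s1, s2, s3}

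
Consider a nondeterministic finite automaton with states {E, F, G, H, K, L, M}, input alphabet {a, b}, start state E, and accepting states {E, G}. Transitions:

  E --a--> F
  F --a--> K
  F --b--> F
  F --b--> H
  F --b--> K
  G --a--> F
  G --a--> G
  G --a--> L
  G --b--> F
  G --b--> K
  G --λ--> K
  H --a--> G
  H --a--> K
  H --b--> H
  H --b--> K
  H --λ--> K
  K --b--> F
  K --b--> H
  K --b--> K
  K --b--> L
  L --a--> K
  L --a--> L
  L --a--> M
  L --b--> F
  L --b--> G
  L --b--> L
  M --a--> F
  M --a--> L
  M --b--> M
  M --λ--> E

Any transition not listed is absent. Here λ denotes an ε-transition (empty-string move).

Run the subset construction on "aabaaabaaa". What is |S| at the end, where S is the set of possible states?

6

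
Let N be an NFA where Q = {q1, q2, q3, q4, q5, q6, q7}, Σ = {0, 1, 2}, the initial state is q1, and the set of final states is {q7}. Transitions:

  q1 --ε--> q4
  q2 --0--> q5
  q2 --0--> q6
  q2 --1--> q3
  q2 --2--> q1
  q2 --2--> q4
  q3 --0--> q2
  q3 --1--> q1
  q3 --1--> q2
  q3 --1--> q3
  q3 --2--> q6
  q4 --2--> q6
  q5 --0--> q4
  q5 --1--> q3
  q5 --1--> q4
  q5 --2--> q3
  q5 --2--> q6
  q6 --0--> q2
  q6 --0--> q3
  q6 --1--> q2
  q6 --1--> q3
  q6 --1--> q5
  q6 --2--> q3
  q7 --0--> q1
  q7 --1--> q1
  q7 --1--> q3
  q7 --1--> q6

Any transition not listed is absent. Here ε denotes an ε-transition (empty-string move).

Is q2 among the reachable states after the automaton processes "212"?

No

Start: ε-closure({q1}) = {q1, q4}.
Read '2': {q1, q4} → {q6}.
Read '1': {q6} → {q2, q3, q5}.
Read '2': {q2, q3, q5} → {q1, q3, q4, q6}.
State q2 is not in {q1, q3, q4, q6}.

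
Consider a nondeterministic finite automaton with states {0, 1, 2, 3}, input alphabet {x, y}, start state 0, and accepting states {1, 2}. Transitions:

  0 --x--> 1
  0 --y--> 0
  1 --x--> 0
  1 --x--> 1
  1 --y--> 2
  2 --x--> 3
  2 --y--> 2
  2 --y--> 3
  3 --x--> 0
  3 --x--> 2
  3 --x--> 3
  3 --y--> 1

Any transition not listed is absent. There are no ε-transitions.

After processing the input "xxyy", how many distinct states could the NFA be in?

Start in {0}.
Read 'x': 0→{1}; now {1}.
Read 'x': 1→{0, 1}; now {0, 1}.
Read 'y': 0→{0}, 1→{2}; now {0, 2}.
Read 'y': 0→{0}, 2→{2, 3}; now {0, 2, 3}.
That set has 3 states.

3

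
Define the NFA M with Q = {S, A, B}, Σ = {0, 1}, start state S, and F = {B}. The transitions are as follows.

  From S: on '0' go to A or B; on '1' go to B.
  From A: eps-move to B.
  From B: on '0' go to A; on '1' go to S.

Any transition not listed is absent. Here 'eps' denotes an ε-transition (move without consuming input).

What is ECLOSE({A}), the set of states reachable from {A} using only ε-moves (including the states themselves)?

Begin with {A}.
ε-move A → B; add B.

{A, B}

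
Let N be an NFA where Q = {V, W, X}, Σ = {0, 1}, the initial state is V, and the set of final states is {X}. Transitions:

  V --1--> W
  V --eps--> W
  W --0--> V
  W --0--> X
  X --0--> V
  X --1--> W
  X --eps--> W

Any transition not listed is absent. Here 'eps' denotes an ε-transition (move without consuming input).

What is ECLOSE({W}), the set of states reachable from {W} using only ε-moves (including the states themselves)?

Begin with {W}.
No ε-moves leave this set, so the closure equals the set itself.

{W}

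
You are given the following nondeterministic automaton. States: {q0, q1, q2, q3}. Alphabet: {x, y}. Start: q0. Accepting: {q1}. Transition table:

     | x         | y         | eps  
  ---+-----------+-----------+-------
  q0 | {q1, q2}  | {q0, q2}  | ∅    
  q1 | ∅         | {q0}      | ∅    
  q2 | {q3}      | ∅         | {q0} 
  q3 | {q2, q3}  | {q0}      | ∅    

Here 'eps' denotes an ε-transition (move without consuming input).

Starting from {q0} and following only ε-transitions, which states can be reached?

{q0}

Begin with {q0}.
No ε-moves leave this set, so the closure equals the set itself.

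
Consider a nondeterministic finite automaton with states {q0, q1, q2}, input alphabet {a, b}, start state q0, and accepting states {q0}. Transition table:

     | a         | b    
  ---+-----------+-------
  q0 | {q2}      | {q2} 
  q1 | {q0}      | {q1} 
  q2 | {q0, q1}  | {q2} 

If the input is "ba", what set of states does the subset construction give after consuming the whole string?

Start in {q0}.
Read 'b': q0→{q2}; now {q2}.
Read 'a': q2→{q0, q1}; now {q0, q1}.

{q0, q1}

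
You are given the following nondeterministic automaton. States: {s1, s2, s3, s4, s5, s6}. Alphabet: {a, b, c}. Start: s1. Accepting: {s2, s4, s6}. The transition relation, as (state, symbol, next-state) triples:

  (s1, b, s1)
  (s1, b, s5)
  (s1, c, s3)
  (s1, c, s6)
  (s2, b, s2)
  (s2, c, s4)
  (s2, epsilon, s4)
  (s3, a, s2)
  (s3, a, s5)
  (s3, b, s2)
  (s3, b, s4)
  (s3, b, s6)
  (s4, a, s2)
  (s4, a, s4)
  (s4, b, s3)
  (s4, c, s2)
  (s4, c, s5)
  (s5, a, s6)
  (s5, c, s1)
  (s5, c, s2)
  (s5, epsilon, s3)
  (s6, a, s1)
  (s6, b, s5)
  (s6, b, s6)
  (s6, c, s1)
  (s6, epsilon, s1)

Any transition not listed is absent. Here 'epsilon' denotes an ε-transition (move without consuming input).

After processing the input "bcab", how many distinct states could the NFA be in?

Start in {s1}.
Read 'b': {s1} → {s1, s3, s5}.
Read 'c': {s1, s3, s5} → {s1, s2, s3, s4, s6}.
Read 'a': {s1, s2, s3, s4, s6} → {s1, s2, s3, s4, s5}.
Read 'b': {s1, s2, s3, s4, s5} → {s1, s2, s3, s4, s5, s6}.
That set has 6 states.

6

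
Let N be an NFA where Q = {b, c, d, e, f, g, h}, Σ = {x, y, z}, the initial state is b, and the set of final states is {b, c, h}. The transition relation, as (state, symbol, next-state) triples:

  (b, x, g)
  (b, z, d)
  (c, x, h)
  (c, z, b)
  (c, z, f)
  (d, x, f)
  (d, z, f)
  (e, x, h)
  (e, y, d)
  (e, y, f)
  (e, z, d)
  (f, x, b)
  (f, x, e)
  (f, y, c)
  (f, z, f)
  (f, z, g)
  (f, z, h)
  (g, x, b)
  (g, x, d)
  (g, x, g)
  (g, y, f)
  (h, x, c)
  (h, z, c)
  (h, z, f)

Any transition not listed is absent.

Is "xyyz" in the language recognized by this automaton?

Yes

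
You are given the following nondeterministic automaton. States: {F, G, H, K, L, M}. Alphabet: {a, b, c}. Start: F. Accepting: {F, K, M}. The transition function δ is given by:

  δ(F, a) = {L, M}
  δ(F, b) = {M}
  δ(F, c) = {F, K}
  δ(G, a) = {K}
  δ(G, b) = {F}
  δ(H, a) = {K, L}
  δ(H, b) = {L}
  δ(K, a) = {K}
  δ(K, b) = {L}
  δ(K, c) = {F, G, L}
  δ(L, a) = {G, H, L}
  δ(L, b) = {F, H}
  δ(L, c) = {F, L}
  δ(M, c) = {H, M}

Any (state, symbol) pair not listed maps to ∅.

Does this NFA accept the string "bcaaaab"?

Yes

Start in {F}.
Read 'b': F→{M}; now {M}.
Read 'c': M→{H, M}; now {H, M}.
Read 'a': H→{K, L}, M→∅; now {K, L}.
Read 'a': K→{K}, L→{G, H, L}; now {G, H, K, L}.
Read 'a': G→{K}, H→{K, L}, K→{K}, L→{G, H, L}; now {G, H, K, L}.
Read 'a': G→{K}, H→{K, L}, K→{K}, L→{G, H, L}; now {G, H, K, L}.
Read 'b': G→{F}, H→{L}, K→{L}, L→{F, H}; now {F, H, L}.
The final set {F, H, L} contains the accepting state F.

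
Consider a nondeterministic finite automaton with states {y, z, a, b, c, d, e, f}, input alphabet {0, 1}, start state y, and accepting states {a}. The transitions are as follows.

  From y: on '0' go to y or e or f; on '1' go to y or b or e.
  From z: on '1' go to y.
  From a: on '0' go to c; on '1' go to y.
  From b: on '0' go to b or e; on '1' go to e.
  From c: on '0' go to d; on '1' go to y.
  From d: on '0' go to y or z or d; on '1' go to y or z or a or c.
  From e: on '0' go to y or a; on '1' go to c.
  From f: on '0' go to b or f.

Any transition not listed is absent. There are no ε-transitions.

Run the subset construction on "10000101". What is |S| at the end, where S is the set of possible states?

6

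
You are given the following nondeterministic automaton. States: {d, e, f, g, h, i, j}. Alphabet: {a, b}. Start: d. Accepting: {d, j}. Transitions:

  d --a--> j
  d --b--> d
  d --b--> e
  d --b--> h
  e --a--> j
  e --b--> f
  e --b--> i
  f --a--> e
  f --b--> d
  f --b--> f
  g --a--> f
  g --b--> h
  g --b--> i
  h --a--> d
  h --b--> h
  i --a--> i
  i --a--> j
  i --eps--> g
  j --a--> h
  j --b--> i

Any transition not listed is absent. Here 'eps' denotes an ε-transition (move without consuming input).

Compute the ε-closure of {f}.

Begin with {f}.
No ε-moves leave this set, so the closure equals the set itself.

{f}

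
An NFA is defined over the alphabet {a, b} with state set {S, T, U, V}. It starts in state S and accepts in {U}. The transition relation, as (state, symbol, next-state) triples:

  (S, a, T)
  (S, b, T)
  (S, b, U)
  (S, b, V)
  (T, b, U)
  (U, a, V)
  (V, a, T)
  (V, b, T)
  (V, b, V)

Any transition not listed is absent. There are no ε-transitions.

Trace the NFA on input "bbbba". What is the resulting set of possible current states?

{T, V}

Start in {S}.
Read 'b': S→{T, U, V}; now {T, U, V}.
Read 'b': T→{U}, U→∅, V→{T, V}; now {T, U, V}.
Read 'b': T→{U}, U→∅, V→{T, V}; now {T, U, V}.
Read 'b': T→{U}, U→∅, V→{T, V}; now {T, U, V}.
Read 'a': T→∅, U→{V}, V→{T}; now {T, V}.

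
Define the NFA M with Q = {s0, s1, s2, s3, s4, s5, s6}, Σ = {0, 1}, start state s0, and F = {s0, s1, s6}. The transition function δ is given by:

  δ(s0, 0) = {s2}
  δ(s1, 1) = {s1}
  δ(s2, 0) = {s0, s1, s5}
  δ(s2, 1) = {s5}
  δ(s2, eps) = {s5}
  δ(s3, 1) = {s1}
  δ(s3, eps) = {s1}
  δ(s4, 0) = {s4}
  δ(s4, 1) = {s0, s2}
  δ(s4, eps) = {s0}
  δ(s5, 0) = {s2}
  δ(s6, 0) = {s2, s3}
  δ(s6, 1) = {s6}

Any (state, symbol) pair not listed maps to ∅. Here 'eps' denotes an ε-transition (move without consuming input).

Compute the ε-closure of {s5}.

Begin with {s5}.
No ε-moves leave this set, so the closure equals the set itself.

{s5}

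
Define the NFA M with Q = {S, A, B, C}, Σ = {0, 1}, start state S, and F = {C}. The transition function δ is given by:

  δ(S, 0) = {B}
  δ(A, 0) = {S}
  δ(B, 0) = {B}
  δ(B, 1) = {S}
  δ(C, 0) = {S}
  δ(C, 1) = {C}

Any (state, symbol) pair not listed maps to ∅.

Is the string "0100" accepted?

No

Start in {S}.
Read '0': S→{B}; now {B}.
Read '1': B→{S}; now {S}.
Read '0': S→{B}; now {B}.
Read '0': B→{B}; now {B}.
The final set {B} contains no accepting state.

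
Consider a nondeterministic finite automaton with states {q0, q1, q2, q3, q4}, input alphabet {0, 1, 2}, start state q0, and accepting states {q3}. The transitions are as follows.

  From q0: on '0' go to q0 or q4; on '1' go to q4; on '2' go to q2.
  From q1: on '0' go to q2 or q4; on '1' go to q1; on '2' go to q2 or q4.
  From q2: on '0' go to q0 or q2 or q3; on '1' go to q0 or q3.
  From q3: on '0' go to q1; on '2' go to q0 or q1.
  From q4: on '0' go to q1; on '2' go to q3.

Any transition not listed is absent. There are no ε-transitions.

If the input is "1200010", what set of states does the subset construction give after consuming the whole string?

{q0, q1, q2, q4}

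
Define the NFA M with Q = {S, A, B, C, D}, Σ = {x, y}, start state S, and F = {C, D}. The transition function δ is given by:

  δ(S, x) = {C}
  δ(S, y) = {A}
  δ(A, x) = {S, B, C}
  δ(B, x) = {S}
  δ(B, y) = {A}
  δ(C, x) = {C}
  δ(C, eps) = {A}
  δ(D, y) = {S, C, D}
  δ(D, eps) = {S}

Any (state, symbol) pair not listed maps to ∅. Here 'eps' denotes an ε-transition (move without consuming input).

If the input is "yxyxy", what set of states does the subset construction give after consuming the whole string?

{A}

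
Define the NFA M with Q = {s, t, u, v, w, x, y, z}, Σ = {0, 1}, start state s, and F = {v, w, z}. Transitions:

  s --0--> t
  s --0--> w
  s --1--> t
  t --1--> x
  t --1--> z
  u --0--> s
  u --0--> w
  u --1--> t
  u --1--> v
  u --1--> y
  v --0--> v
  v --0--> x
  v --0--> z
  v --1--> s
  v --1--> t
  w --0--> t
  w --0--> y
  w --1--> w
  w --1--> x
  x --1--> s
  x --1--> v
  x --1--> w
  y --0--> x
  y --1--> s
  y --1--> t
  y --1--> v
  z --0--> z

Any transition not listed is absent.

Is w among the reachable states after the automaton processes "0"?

Yes

Start in {s}.
Read '0': {s} → {t, w}.
State w is in {t, w}.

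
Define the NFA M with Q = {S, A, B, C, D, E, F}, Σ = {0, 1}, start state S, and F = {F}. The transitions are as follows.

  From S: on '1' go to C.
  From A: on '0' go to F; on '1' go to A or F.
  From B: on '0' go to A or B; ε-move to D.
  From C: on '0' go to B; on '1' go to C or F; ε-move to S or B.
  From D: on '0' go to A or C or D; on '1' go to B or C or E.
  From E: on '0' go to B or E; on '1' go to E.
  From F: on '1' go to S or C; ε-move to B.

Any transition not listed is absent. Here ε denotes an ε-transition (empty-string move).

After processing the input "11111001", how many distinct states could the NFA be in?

Start in {S}.
Read '1': S→{C}; union {C}; ε-closure = {S, B, C, D}.
Read '1': S→{C}, B→∅, C→{C, F}, D→{B, C, E}; union {B, C, E, F}; ε-closure = {S, B, C, D, E, F}.
Read '1': S→{C}, B→∅, C→{C, F}, D→{B, C, E}, E→{E}, F→{S, C}; union {S, B, C, E, F}; ε-closure = {S, B, C, D, E, F}.
Read '1': S→{C}, B→∅, C→{C, F}, D→{B, C, E}, E→{E}, F→{S, C}; union {S, B, C, E, F}; ε-closure = {S, B, C, D, E, F}.
Read '1': S→{C}, B→∅, C→{C, F}, D→{B, C, E}, E→{E}, F→{S, C}; union {S, B, C, E, F}; ε-closure = {S, B, C, D, E, F}.
Read '0': S→∅, B→{A, B}, C→{B}, D→{A, C, D}, E→{B, E}, F→∅; union {A, B, C, D, E}; ε-closure = {S, A, B, C, D, E}.
Read '0': S→∅, A→{F}, B→{A, B}, C→{B}, D→{A, C, D}, E→{B, E}; union {A, B, C, D, E, F}; ε-closure = {S, A, B, C, D, E, F}.
Read '1': S→{C}, A→{A, F}, B→∅, C→{C, F}, D→{B, C, E}, E→{E}, F→{S, C}; union {S, A, B, C, E, F}; ε-closure = {S, A, B, C, D, E, F}.
That set has 7 states.

7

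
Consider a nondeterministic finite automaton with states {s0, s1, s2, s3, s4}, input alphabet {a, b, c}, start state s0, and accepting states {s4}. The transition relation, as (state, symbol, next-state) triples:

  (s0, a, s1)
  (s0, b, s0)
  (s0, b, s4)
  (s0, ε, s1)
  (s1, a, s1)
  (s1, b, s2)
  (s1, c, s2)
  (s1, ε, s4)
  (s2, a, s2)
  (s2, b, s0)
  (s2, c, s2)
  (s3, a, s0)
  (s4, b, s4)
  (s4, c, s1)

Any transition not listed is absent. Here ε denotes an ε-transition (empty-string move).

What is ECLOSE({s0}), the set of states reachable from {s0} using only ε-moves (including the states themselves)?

Begin with {s0}.
ε-move s0 → s1; add s1.
ε-move s1 → s4; add s4.

{s0, s1, s4}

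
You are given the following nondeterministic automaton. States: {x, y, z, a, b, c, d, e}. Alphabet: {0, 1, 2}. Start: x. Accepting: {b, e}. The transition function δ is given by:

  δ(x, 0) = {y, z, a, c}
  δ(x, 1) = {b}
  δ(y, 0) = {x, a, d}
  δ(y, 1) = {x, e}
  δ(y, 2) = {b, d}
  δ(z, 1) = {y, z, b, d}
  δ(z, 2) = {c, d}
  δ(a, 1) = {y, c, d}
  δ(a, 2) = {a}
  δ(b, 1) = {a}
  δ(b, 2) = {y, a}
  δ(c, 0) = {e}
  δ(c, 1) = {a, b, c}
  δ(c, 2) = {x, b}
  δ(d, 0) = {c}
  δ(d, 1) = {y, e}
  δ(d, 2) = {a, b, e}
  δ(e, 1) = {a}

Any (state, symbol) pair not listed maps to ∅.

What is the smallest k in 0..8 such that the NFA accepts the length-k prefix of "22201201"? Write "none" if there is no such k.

Start in {x}.
Read '2': {x} → ∅.
The set is empty and remains empty for the remaining 7 symbols.
No reachable set along the way intersects F.

none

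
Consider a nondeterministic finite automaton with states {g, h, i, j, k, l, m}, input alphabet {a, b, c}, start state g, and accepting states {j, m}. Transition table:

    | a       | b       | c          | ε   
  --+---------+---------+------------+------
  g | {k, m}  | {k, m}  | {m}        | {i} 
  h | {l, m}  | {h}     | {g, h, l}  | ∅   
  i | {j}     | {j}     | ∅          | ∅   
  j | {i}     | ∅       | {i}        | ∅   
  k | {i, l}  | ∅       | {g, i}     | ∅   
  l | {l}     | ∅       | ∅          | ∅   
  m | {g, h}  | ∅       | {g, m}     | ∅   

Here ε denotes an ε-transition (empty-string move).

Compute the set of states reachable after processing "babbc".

Start: ε-closure({g}) = {g, i}.
Read 'b': g→{k, m}, i→{j}; now {j, k, m}.
Read 'a': j→{i}, k→{i, l}, m→{g, h}; now {g, h, i, l}.
Read 'b': g→{k, m}, h→{h}, i→{j}, l→∅; now {h, j, k, m}.
Read 'b': h→{h}, j→∅, k→∅, m→∅; now {h}.
Read 'c': h→{g, h, l}; union {g, h, l}; ε-closure = {g, h, i, l}.

{g, h, i, l}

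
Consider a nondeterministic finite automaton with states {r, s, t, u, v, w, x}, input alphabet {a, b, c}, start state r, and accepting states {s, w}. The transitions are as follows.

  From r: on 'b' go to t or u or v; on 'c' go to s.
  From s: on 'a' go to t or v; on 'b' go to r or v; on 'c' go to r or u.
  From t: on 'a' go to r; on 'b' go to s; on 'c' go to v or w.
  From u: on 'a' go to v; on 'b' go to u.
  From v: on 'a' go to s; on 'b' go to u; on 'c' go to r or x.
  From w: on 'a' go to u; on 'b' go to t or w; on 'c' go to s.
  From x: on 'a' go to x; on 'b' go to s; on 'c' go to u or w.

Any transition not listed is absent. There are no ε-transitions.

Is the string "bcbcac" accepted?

Yes

Start in {r}.
Read 'b': r→{t, u, v}; now {t, u, v}.
Read 'c': t→{v, w}, u→∅, v→{r, x}; now {r, v, w, x}.
Read 'b': r→{t, u, v}, v→{u}, w→{t, w}, x→{s}; now {s, t, u, v, w}.
Read 'c': s→{r, u}, t→{v, w}, u→∅, v→{r, x}, w→{s}; now {r, s, u, v, w, x}.
Read 'a': r→∅, s→{t, v}, u→{v}, v→{s}, w→{u}, x→{x}; now {s, t, u, v, x}.
Read 'c': s→{r, u}, t→{v, w}, u→∅, v→{r, x}, x→{u, w}; now {r, u, v, w, x}.
The final set {r, u, v, w, x} contains the accepting state w.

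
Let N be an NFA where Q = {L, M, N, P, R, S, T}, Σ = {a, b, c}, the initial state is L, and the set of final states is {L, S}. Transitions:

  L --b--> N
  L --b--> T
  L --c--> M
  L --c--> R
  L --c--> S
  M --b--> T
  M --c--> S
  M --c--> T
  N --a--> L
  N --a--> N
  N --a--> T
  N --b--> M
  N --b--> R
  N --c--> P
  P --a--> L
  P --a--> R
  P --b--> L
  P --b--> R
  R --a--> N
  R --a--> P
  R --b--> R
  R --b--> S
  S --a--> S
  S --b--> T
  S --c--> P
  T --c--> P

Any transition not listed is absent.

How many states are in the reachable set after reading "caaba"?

Start in {L}.
Read 'c': {L} → {M, R, S}.
Read 'a': {M, R, S} → {N, P, S}.
Read 'a': {N, P, S} → {L, N, R, S, T}.
Read 'b': {L, N, R, S, T} → {M, N, R, S, T}.
Read 'a': {M, N, R, S, T} → {L, N, P, S, T}.
That set has 5 states.

5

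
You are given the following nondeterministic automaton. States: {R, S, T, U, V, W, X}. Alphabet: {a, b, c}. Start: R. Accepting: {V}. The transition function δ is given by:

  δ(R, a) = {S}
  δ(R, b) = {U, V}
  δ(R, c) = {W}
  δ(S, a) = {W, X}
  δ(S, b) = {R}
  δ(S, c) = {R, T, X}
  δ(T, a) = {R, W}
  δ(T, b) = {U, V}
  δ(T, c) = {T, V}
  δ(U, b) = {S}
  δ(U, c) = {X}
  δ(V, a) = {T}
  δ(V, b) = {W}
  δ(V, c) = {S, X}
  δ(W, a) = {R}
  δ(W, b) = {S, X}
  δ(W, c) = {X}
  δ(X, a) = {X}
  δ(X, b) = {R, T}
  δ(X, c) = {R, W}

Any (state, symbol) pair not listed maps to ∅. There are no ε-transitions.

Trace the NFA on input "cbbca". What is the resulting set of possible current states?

{R, T, W}

Start in {R}.
Read 'c': R→{W}; now {W}.
Read 'b': W→{S, X}; now {S, X}.
Read 'b': S→{R}, X→{R, T}; now {R, T}.
Read 'c': R→{W}, T→{T, V}; now {T, V, W}.
Read 'a': T→{R, W}, V→{T}, W→{R}; now {R, T, W}.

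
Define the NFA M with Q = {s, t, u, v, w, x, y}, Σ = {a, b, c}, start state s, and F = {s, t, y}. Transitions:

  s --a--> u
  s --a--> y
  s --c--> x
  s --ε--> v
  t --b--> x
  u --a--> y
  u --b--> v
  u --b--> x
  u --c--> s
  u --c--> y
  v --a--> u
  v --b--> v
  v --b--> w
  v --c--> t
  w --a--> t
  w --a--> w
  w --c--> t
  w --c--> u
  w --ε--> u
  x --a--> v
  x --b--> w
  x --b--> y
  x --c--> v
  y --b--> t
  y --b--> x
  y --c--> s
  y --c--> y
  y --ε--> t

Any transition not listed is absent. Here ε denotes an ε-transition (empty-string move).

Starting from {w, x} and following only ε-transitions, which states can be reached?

{u, w, x}

Begin with {w, x}.
ε-move w → u; add u.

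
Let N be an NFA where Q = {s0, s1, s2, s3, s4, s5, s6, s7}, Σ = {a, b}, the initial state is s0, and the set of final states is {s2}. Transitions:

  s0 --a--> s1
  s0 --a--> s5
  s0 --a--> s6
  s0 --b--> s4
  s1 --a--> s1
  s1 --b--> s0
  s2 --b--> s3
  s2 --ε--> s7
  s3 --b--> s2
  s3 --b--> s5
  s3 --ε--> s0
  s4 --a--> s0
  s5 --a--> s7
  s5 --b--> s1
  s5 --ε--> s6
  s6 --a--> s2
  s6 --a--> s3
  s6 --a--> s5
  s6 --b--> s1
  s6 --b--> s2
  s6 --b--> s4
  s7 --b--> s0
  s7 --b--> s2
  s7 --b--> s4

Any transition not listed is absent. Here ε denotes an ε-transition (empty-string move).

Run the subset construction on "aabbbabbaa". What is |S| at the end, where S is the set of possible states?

7

Start in {s0}.
Read 'a': s0→{s1, s5, s6}; now {s1, s5, s6}.
Read 'a': s1→{s1}, s5→{s7}, s6→{s2, s3, s5}; union {s1, s2, s3, s5, s7}; ε-closure = {s0, s1, s2, s3, s5, s6, s7}.
Read 'b': s0→{s4}, s1→{s0}, s2→{s3}, s3→{s2, s5}, s5→{s1}, s6→{s1, s2, s4}, s7→{s0, s2, s4}; union {s0, s1, s2, s3, s4, s5}; ε-closure = {s0, s1, s2, s3, s4, s5, s6, s7}.
Read 'b': s0→{s4}, s1→{s0}, s2→{s3}, s3→{s2, s5}, s4→∅, s5→{s1}, s6→{s1, s2, s4}, s7→{s0, s2, s4}; union {s0, s1, s2, s3, s4, s5}; ε-closure = {s0, s1, s2, s3, s4, s5, s6, s7}.
Read 'b': s0→{s4}, s1→{s0}, s2→{s3}, s3→{s2, s5}, s4→∅, s5→{s1}, s6→{s1, s2, s4}, s7→{s0, s2, s4}; union {s0, s1, s2, s3, s4, s5}; ε-closure = {s0, s1, s2, s3, s4, s5, s6, s7}.
Read 'a': s0→{s1, s5, s6}, s1→{s1}, s2→∅, s3→∅, s4→{s0}, s5→{s7}, s6→{s2, s3, s5}, s7→∅; now {s0, s1, s2, s3, s5, s6, s7}.
Read 'b': s0→{s4}, s1→{s0}, s2→{s3}, s3→{s2, s5}, s5→{s1}, s6→{s1, s2, s4}, s7→{s0, s2, s4}; union {s0, s1, s2, s3, s4, s5}; ε-closure = {s0, s1, s2, s3, s4, s5, s6, s7}.
Read 'b': s0→{s4}, s1→{s0}, s2→{s3}, s3→{s2, s5}, s4→∅, s5→{s1}, s6→{s1, s2, s4}, s7→{s0, s2, s4}; union {s0, s1, s2, s3, s4, s5}; ε-closure = {s0, s1, s2, s3, s4, s5, s6, s7}.
Read 'a': s0→{s1, s5, s6}, s1→{s1}, s2→∅, s3→∅, s4→{s0}, s5→{s7}, s6→{s2, s3, s5}, s7→∅; now {s0, s1, s2, s3, s5, s6, s7}.
Read 'a': s0→{s1, s5, s6}, s1→{s1}, s2→∅, s3→∅, s5→{s7}, s6→{s2, s3, s5}, s7→∅; union {s1, s2, s3, s5, s6, s7}; ε-closure = {s0, s1, s2, s3, s5, s6, s7}.
That set has 7 states.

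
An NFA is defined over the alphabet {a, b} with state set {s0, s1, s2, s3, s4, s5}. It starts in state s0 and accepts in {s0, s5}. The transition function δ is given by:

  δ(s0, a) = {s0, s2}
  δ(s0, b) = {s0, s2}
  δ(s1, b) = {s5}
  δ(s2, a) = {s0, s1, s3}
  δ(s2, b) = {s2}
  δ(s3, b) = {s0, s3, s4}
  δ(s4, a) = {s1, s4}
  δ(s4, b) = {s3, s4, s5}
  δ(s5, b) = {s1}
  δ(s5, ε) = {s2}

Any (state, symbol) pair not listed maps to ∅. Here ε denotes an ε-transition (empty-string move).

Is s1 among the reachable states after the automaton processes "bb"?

No

Start in {s0}.
Read 'b': s0→{s0, s2}; now {s0, s2}.
Read 'b': s0→{s0, s2}, s2→{s2}; now {s0, s2}.
State s1 is not in {s0, s2}.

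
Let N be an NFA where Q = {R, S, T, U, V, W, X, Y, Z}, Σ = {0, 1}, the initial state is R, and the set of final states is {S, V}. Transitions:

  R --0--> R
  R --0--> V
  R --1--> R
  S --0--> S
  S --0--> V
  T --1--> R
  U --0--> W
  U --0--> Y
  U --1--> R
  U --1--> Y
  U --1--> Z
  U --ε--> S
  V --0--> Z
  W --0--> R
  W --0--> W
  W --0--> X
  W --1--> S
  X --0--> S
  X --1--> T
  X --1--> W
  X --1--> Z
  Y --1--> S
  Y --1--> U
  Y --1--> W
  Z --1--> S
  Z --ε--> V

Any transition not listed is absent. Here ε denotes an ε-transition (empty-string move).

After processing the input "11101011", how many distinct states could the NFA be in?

Start in {R}.
Read '1': R→{R}; now {R}.
Read '1': R→{R}; now {R}.
Read '1': R→{R}; now {R}.
Read '0': R→{R, V}; now {R, V}.
Read '1': R→{R}, V→∅; now {R}.
Read '0': R→{R, V}; now {R, V}.
Read '1': R→{R}, V→∅; now {R}.
Read '1': R→{R}; now {R}.
That set has 1 state.

1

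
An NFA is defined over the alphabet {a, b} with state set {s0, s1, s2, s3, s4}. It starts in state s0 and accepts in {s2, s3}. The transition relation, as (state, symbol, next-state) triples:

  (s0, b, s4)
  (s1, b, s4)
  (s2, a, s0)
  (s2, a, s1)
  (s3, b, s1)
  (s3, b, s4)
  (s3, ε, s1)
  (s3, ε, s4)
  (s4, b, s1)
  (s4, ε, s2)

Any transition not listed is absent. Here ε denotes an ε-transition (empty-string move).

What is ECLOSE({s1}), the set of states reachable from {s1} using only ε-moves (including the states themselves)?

{s1}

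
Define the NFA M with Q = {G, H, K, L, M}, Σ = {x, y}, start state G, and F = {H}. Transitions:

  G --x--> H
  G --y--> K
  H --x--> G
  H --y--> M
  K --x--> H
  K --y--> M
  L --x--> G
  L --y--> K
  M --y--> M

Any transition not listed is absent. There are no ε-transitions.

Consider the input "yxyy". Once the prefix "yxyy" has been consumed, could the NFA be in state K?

No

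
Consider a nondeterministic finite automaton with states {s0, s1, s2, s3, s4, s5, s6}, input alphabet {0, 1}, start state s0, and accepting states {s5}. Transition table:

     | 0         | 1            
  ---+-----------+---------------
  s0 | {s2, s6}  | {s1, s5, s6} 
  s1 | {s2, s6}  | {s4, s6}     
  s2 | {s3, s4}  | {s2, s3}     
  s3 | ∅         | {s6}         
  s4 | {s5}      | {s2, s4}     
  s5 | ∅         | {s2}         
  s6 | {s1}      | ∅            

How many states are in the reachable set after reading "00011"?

3

Start in {s0}.
Read '0': s0→{s2, s6}; now {s2, s6}.
Read '0': s2→{s3, s4}, s6→{s1}; now {s1, s3, s4}.
Read '0': s1→{s2, s6}, s3→∅, s4→{s5}; now {s2, s5, s6}.
Read '1': s2→{s2, s3}, s5→{s2}, s6→∅; now {s2, s3}.
Read '1': s2→{s2, s3}, s3→{s6}; now {s2, s3, s6}.
That set has 3 states.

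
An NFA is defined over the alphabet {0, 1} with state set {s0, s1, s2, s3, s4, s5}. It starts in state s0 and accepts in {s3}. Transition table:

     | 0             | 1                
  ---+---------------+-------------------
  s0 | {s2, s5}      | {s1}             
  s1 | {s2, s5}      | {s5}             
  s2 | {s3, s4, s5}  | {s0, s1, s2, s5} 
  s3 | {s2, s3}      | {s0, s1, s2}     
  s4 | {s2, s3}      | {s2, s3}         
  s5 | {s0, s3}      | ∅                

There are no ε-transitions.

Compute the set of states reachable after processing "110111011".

Start in {s0}.
Read '1': s0→{s1}; now {s1}.
Read '1': s1→{s5}; now {s5}.
Read '0': s5→{s0, s3}; now {s0, s3}.
Read '1': s0→{s1}, s3→{s0, s1, s2}; now {s0, s1, s2}.
Read '1': s0→{s1}, s1→{s5}, s2→{s0, s1, s2, s5}; now {s0, s1, s2, s5}.
Read '1': s0→{s1}, s1→{s5}, s2→{s0, s1, s2, s5}, s5→∅; now {s0, s1, s2, s5}.
Read '0': s0→{s2, s5}, s1→{s2, s5}, s2→{s3, s4, s5}, s5→{s0, s3}; now {s0, s2, s3, s4, s5}.
Read '1': s0→{s1}, s2→{s0, s1, s2, s5}, s3→{s0, s1, s2}, s4→{s2, s3}, s5→∅; now {s0, s1, s2, s3, s5}.
Read '1': s0→{s1}, s1→{s5}, s2→{s0, s1, s2, s5}, s3→{s0, s1, s2}, s5→∅; now {s0, s1, s2, s5}.

{s0, s1, s2, s5}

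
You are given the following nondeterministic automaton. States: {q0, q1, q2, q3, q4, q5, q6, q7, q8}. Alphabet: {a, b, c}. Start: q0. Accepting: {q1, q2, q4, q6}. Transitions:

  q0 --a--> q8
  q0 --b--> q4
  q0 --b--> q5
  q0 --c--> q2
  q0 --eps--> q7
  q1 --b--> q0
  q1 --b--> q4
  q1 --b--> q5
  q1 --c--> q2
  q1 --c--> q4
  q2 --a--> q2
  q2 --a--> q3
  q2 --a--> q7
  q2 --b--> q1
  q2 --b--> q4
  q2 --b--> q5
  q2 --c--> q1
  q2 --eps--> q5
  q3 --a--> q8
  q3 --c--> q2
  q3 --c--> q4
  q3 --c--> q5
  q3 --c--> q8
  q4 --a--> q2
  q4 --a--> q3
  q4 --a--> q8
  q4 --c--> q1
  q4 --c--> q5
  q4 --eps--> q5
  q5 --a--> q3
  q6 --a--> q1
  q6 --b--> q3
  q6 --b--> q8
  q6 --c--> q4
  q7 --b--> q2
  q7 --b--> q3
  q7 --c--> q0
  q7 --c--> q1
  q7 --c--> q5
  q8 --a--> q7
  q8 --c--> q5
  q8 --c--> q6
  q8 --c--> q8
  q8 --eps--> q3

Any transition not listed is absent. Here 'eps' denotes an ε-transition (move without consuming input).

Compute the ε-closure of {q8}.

{q3, q8}

Begin with {q8}.
ε-move q8 → q3; add q3.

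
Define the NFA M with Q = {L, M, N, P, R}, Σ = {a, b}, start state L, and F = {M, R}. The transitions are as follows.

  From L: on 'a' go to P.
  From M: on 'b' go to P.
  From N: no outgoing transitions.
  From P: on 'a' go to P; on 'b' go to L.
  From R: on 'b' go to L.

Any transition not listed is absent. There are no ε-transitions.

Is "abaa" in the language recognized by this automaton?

No

Start in {L}.
Read 'a': L→{P}; now {P}.
Read 'b': P→{L}; now {L}.
Read 'a': L→{P}; now {P}.
Read 'a': P→{P}; now {P}.
The final set {P} contains no accepting state.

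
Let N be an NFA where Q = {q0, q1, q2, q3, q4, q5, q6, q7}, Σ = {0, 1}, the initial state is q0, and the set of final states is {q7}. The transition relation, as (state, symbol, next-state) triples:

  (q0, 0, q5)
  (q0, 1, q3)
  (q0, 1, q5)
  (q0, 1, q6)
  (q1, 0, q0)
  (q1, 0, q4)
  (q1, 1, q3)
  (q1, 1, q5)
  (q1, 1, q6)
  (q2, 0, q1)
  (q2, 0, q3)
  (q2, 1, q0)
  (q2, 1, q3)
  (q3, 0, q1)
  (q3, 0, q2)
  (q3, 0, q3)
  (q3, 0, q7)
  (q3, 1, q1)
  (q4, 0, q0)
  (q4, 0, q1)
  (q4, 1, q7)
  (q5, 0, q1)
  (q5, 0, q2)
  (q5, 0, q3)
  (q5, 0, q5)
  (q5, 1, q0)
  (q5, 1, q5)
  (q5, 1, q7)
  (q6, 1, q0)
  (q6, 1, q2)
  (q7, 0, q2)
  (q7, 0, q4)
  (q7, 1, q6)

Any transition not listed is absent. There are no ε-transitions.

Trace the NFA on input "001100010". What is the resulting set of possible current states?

{q0, q1, q2, q3, q4, q5, q7}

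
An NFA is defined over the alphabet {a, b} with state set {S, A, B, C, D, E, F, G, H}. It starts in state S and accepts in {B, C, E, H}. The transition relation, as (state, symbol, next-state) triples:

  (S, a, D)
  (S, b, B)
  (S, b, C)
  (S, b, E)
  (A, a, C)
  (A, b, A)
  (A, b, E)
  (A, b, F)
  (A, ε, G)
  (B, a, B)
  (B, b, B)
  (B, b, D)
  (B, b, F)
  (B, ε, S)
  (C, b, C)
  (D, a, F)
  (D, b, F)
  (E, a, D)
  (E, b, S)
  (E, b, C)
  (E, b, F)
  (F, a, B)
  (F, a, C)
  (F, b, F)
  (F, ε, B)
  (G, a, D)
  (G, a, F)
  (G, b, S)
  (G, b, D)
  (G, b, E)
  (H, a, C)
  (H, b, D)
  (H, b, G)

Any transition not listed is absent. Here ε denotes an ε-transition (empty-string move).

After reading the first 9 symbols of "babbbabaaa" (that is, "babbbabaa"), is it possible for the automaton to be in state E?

No

Start in {S}.
Read 'b': S→{B, C, E}; union {B, C, E}; ε-closure = {S, B, C, E}.
Read 'a': S→{D}, B→{B}, C→∅, E→{D}; union {B, D}; ε-closure = {S, B, D}.
Read 'b': S→{B, C, E}, B→{B, D, F}, D→{F}; union {B, C, D, E, F}; ε-closure = {S, B, C, D, E, F}.
Read 'b': S→{B, C, E}, B→{B, D, F}, C→{C}, D→{F}, E→{S, C, F}, F→{F}; now {S, B, C, D, E, F}.
Read 'b': S→{B, C, E}, B→{B, D, F}, C→{C}, D→{F}, E→{S, C, F}, F→{F}; now {S, B, C, D, E, F}.
Read 'a': S→{D}, B→{B}, C→∅, D→{F}, E→{D}, F→{B, C}; union {B, C, D, F}; ε-closure = {S, B, C, D, F}.
Read 'b': S→{B, C, E}, B→{B, D, F}, C→{C}, D→{F}, F→{F}; union {B, C, D, E, F}; ε-closure = {S, B, C, D, E, F}.
Read 'a': S→{D}, B→{B}, C→∅, D→{F}, E→{D}, F→{B, C}; union {B, C, D, F}; ε-closure = {S, B, C, D, F}.
Read 'a': S→{D}, B→{B}, C→∅, D→{F}, F→{B, C}; union {B, C, D, F}; ε-closure = {S, B, C, D, F}.
State E is not in {S, B, C, D, F}.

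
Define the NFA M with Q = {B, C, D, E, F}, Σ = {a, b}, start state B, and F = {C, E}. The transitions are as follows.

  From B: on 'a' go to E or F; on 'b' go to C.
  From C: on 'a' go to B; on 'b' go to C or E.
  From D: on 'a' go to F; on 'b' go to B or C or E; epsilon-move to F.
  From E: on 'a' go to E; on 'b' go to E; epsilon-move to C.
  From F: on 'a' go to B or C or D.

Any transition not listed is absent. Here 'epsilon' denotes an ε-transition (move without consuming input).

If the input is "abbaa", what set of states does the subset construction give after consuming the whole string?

{B, C, E, F}

Start in {B}.
Read 'a': B→{E, F}; union {E, F}; ε-closure = {C, E, F}.
Read 'b': C→{C, E}, E→{E}, F→∅; now {C, E}.
Read 'b': C→{C, E}, E→{E}; now {C, E}.
Read 'a': C→{B}, E→{E}; union {B, E}; ε-closure = {B, C, E}.
Read 'a': B→{E, F}, C→{B}, E→{E}; union {B, E, F}; ε-closure = {B, C, E, F}.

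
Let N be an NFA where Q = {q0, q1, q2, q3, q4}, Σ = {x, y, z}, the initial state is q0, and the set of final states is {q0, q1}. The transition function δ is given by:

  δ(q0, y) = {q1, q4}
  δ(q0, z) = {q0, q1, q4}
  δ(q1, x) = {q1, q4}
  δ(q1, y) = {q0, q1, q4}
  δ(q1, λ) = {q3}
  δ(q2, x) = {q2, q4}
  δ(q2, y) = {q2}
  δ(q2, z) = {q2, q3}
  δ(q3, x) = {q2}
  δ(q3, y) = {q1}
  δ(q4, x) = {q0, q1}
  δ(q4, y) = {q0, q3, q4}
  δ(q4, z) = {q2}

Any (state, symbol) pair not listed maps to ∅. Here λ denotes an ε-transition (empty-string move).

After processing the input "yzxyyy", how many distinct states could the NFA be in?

5

Start in {q0}.
Read 'y': q0→{q1, q4}; union {q1, q4}; ε-closure = {q1, q3, q4}.
Read 'z': q1→∅, q3→∅, q4→{q2}; now {q2}.
Read 'x': q2→{q2, q4}; now {q2, q4}.
Read 'y': q2→{q2}, q4→{q0, q3, q4}; now {q0, q2, q3, q4}.
Read 'y': q0→{q1, q4}, q2→{q2}, q3→{q1}, q4→{q0, q3, q4}; now {q0, q1, q2, q3, q4}.
Read 'y': q0→{q1, q4}, q1→{q0, q1, q4}, q2→{q2}, q3→{q1}, q4→{q0, q3, q4}; now {q0, q1, q2, q3, q4}.
That set has 5 states.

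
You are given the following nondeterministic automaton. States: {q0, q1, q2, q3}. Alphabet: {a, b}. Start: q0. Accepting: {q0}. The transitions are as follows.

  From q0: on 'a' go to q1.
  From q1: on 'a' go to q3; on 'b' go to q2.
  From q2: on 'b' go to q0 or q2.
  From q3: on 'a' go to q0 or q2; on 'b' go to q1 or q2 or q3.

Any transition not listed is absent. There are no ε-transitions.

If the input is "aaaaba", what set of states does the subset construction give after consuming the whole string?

Start in {q0}.
Read 'a': q0→{q1}; now {q1}.
Read 'a': q1→{q3}; now {q3}.
Read 'a': q3→{q0, q2}; now {q0, q2}.
Read 'a': q0→{q1}, q2→∅; now {q1}.
Read 'b': q1→{q2}; now {q2}.
Read 'a': q2→∅; now ∅.

∅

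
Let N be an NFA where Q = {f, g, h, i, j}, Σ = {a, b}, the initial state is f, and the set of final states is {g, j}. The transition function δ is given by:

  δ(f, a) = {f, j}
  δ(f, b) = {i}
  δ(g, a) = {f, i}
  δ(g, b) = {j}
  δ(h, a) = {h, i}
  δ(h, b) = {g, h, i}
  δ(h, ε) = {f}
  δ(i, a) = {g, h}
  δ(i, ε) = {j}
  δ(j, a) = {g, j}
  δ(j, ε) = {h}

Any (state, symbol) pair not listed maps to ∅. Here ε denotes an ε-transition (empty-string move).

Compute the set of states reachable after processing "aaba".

Start in {f}.
Read 'a': {f} → {f, h, j}.
Read 'a': {f, h, j} → {f, g, h, i, j}.
Read 'b': {f, g, h, i, j} → {f, g, h, i, j}.
Read 'a': {f, g, h, i, j} → {f, g, h, i, j}.

{f, g, h, i, j}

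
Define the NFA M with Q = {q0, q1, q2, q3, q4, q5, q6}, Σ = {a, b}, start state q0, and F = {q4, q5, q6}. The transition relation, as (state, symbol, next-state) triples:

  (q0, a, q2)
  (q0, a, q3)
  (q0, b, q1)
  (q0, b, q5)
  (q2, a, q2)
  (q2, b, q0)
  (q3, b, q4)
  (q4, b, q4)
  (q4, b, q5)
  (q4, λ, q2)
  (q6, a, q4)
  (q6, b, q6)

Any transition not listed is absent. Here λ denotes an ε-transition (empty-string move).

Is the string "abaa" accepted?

No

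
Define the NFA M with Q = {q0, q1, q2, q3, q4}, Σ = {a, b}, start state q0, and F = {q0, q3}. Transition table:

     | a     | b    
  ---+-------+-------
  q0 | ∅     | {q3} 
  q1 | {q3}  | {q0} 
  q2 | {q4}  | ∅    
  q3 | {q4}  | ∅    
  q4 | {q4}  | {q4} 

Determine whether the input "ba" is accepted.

No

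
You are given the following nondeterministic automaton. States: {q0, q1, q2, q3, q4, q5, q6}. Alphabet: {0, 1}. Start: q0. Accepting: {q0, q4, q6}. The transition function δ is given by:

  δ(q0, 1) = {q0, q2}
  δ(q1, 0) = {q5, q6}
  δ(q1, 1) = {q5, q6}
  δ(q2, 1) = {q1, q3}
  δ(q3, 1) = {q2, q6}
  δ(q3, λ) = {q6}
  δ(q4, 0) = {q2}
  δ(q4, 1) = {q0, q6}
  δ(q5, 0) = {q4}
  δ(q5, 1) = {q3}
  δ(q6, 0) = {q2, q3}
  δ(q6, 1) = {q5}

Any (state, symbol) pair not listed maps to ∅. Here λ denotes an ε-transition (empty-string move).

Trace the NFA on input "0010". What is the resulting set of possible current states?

Start in {q0}.
Read '0': q0→∅; now ∅.
The set is empty and remains empty for the remaining 3 symbols.

∅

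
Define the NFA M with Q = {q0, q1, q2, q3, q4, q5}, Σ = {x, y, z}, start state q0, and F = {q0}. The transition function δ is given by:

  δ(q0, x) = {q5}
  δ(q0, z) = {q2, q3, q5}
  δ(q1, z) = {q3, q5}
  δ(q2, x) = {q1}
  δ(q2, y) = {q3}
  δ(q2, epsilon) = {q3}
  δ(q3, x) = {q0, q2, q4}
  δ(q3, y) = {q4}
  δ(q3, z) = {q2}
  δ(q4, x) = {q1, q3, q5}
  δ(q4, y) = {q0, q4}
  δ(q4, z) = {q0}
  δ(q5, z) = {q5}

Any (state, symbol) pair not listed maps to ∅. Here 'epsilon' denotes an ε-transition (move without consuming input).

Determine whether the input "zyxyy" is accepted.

Start in {q0}.
Read 'z': {q0} → {q2, q3, q5}.
Read 'y': {q2, q3, q5} → {q3, q4}.
Read 'x': {q3, q4} → {q0, q1, q2, q3, q4, q5}.
Read 'y': {q0, q1, q2, q3, q4, q5} → {q0, q3, q4}.
Read 'y': {q0, q3, q4} → {q0, q4}.
The final set {q0, q4} contains the accepting state q0.

Yes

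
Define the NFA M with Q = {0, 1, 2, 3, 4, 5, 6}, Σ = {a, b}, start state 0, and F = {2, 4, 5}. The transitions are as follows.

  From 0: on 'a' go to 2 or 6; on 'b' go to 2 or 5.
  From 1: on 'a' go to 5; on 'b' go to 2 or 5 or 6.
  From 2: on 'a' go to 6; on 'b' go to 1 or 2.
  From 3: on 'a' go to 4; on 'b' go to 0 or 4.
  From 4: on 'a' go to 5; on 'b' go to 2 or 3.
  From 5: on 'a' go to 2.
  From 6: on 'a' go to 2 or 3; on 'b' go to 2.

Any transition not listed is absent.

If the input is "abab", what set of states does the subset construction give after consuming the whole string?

{2}

Start in {0}.
Read 'a': 0→{2, 6}; now {2, 6}.
Read 'b': 2→{1, 2}, 6→{2}; now {1, 2}.
Read 'a': 1→{5}, 2→{6}; now {5, 6}.
Read 'b': 5→∅, 6→{2}; now {2}.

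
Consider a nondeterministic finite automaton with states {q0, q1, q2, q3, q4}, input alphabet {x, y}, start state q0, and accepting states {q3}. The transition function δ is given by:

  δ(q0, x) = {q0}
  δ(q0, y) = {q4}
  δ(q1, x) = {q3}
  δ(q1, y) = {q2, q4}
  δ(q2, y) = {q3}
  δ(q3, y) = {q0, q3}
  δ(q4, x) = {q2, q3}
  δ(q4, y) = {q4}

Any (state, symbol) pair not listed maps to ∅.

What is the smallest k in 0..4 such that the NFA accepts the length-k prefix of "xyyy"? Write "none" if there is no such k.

none

Start in {q0}.
Read 'x': {q0} → {q0}.
Read 'y': {q0} → {q4}.
Read 'y': {q4} → {q4}.
Read 'y': {q4} → {q4}.
No reachable set along the way intersects F.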